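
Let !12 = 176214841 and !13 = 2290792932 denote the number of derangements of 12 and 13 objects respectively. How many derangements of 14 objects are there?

32071101049

!14 = (14-1)·(!13 + !12) = 13·(2290792932 + 176214841) = 13·2467007773 = 32071101049.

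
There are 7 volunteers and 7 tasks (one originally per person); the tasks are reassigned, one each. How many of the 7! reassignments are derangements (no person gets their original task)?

1854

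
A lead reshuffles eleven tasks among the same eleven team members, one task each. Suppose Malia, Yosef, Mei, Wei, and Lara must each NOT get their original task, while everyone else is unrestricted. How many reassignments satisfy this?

25022880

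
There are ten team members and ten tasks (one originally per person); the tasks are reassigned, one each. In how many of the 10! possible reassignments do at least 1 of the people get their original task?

2293839

Sum C(10,i)·!(10-i) for i = 1..10:
  i=1: C(10,1)·!9 = 10·133496 = 1334960
  i=2: C(10,2)·!8 = 45·14833 = 667485
  i=3: C(10,3)·!7 = 120·1854 = 222480
  i=4: C(10,4)·!6 = 210·265 = 55650
  i=5: C(10,5)·!5 = 252·44 = 11088
  i=6: C(10,6)·!4 = 210·9 = 1890
  i=7: C(10,7)·!3 = 120·2 = 240
  i=8: C(10,8)·!2 = 45·1 = 45
  i=9: C(10,9)·!1 = 10·0 = 0
  i=10: C(10,10)·!0 = 1·1 = 1
Total = 2293839.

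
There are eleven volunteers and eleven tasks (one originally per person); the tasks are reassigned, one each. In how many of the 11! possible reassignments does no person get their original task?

14684570

Use !n = n·!(n-1) + (-1)^n.
!11 = 11·1334961 - 1 = 14684570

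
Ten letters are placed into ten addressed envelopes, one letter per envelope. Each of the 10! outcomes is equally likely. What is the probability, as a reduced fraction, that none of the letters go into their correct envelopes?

Favorable outcomes: !10 = 1334961.
Total outcomes: 10! = 3628800.
Probability = 1334961/3628800 = 16481/44800.

16481/44800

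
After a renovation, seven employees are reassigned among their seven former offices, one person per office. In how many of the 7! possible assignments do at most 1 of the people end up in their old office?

3709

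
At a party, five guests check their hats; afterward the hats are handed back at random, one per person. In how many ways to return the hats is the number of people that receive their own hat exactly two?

Choose which 2 of the 5 are fixed: C(5,2) = 10.
The remaining 3 must be deranged: !3 = 2.
Total: 10 × 2 = 20.

20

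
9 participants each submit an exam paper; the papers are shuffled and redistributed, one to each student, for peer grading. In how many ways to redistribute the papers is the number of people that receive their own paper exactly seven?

36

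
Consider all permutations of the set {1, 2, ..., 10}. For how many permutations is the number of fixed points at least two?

958879

Sum C(10,i)·!(10-i) for i = 2..10:
  i=2: C(10,2)·!8 = 45·14833 = 667485
  i=3: C(10,3)·!7 = 120·1854 = 222480
  i=4: C(10,4)·!6 = 210·265 = 55650
  i=5: C(10,5)·!5 = 252·44 = 11088
  i=6: C(10,6)·!4 = 210·9 = 1890
  i=7: C(10,7)·!3 = 120·2 = 240
  i=8: C(10,8)·!2 = 45·1 = 45
  i=9: C(10,9)·!1 = 10·0 = 0
  i=10: C(10,10)·!0 = 1·1 = 1
Total = 958879.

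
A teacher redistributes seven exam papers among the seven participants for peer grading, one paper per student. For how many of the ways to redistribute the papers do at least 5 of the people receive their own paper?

# with exactly i fixed is C(7,i)·!(7-i); sum over i=5..7:
  i=5: C(7,5)·!2 = 21·1 = 21
  i=6: C(7,6)·!1 = 7·0 = 0
  i=7: C(7,7)·!0 = 1·1 = 1
Total = 22.

22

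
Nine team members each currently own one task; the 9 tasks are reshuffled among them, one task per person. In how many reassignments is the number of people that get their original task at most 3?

355997

Sum C(9,i)·!(9-i) for i = 0..3:
  i=0: C(9,0)·!9 = 1·133496 = 133496
  i=1: C(9,1)·!8 = 9·14833 = 133497
  i=2: C(9,2)·!7 = 36·1854 = 66744
  i=3: C(9,3)·!6 = 84·265 = 22260
Total = 355997.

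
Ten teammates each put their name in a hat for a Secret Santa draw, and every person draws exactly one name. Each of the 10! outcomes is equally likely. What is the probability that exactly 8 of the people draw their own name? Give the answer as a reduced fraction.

Favorable outcomes: C(10,8)·!2 = 45·1 = 45.
Total outcomes: 10! = 3628800.
Probability = 45/3628800 = 1/80640.

1/80640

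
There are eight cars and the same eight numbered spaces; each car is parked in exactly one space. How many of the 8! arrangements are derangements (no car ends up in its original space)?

Use !n = n·!(n-1) + (-1)^n.
!8 = 8·1854 + 1 = 14833

14833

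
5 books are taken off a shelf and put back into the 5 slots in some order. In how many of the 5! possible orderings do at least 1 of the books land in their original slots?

76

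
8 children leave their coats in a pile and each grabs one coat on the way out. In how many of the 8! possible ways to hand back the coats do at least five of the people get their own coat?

141

Sum C(8,i)·!(8-i) for i = 5..8:
  i=5: C(8,5)·!3 = 56·2 = 112
  i=6: C(8,6)·!2 = 28·1 = 28
  i=7: C(8,7)·!1 = 8·0 = 0
  i=8: C(8,8)·!0 = 1·1 = 1
Total = 141.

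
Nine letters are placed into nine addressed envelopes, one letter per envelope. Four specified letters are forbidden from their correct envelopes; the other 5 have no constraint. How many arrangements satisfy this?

229080

Inclusion-exclusion on the 4 forbidden self-matches:
Σ_{j=0}^{4} (-1)^j C(4,j)(9-j)!
= C(4,0)·9! - C(4,1)·8! + C(4,2)·7! - C(4,3)·6! + C(4,4)·5!
= 362880 - 161280 + 30240 - 2880 + 120
= 229080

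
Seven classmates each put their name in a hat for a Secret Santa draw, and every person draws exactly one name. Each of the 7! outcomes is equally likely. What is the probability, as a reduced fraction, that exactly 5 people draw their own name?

Favorable outcomes: C(7,5)·!2 = 21·1 = 21.
Total outcomes: 7! = 5040.
Probability = 21/5040 = 1/240.

1/240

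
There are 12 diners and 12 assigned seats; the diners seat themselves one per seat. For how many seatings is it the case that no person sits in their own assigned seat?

176214841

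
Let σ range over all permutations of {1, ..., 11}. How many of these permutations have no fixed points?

14684570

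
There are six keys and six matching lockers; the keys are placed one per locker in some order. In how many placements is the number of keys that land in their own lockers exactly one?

264

Choose which one of the 6 is fixed: C(6,1) = 6.
The remaining 5 must be deranged: !5 = 44.
Total: 6 × 44 = 264.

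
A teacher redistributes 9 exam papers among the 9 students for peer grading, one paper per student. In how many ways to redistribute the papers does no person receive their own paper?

133496

Use !n = n·!(n-1) + (-1)^n.
!9 = 9·14833 - 1 = 133496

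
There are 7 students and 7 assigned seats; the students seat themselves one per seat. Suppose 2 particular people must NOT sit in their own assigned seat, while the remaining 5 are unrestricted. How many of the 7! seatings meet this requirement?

Let A_j be the event that the j-th constrained one is fixed. By inclusion-exclusion over the 2 events:
Σ_{j=0}^{2} (-1)^j C(2,j)(7-j)!
= C(2,0)·7! - C(2,1)·6! + C(2,2)·5!
= 5040 - 1440 + 120
= 3720

3720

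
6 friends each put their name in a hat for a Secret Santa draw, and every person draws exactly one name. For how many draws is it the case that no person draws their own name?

265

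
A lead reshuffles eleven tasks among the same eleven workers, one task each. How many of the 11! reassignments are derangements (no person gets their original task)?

14684570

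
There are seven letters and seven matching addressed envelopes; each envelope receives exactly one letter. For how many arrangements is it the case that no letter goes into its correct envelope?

Recurrence: !7 = 7·!6 + (-1)^7.
!7 = 7·265 - 1 = 1854

1854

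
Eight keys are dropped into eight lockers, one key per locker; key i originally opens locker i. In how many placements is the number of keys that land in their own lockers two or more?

Sum C(8,i)·!(8-i) for i = 2..8:
  i=2: C(8,2)·!6 = 28·265 = 7420
  i=3: C(8,3)·!5 = 56·44 = 2464
  i=4: C(8,4)·!4 = 70·9 = 630
  i=5: C(8,5)·!3 = 56·2 = 112
  i=6: C(8,6)·!2 = 28·1 = 28
  i=7: C(8,7)·!1 = 8·0 = 0
  i=8: C(8,8)·!0 = 1·1 = 1
Total = 10655.

10655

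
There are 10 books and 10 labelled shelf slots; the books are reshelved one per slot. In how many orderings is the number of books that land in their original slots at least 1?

2293839

Sum C(10,i)·!(10-i) for i = 1..10:
  i=1: C(10,1)·!9 = 10·133496 = 1334960
  i=2: C(10,2)·!8 = 45·14833 = 667485
  i=3: C(10,3)·!7 = 120·1854 = 222480
  i=4: C(10,4)·!6 = 210·265 = 55650
  i=5: C(10,5)·!5 = 252·44 = 11088
  i=6: C(10,6)·!4 = 210·9 = 1890
  i=7: C(10,7)·!3 = 120·2 = 240
  i=8: C(10,8)·!2 = 45·1 = 45
  i=9: C(10,9)·!1 = 10·0 = 0
  i=10: C(10,10)·!0 = 1·1 = 1
Total = 2293839.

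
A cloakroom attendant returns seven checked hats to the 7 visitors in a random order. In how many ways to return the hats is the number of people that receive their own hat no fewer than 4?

92

Sum C(7,i)·!(7-i) for i = 4..7:
  i=4: C(7,4)·!3 = 35·2 = 70
  i=5: C(7,5)·!2 = 21·1 = 21
  i=6: C(7,6)·!1 = 7·0 = 0
  i=7: C(7,7)·!0 = 1·1 = 1
Total = 92.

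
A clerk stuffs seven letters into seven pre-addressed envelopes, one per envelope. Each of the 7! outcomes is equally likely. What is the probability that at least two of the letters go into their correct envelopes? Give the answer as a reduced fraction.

1331/5040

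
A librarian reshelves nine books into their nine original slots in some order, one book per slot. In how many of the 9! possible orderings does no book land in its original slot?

133496

!9 = 9! · Σ_{k=0}^{9} (-1)^k/k!
= 9! - 9!/1! + 9!/2! - 9!/3! + 9!/4! - 9!/5! + 9!/6! - 9!/7! + 9!/8! - 9!/9!
= 362880 - 362880 + 181440 - 60480 + 15120 - 3024 + 504 - 72 + 9 - 1
= 133496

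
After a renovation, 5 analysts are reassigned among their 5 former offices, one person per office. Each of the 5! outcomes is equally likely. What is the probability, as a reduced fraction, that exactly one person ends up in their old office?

Favorable outcomes: C(5,1)·!4 = 5·9 = 45.
Total outcomes: 5! = 120.
Probability = 45/120 = 3/8.

3/8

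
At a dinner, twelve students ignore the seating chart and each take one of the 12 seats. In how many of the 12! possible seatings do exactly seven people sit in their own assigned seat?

34848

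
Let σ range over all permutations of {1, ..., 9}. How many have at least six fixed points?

205

# with exactly i fixed is C(9,i)·!(9-i); sum over i=6..9:
  i=6: C(9,6)·!3 = 84·2 = 168
  i=7: C(9,7)·!2 = 36·1 = 36
  i=8: C(9,8)·!1 = 9·0 = 0
  i=9: C(9,9)·!0 = 1·1 = 1
Total = 205.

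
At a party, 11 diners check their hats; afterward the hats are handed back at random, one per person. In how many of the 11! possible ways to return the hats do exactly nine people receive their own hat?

55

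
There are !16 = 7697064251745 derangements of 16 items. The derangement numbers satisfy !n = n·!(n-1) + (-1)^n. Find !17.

130850092279664

!17 = 17·7697064251745 - 1 = 130850092279664.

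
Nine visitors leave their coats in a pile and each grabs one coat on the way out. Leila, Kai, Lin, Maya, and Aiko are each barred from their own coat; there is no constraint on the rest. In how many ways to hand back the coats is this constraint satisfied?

Let A_j be the event that the j-th constrained one is fixed. By inclusion-exclusion over the 5 events:
Σ_{j=0}^{5} (-1)^j C(5,j)(9-j)!
= C(5,0)·9! - C(5,1)·8! + C(5,2)·7! - C(5,3)·6! + C(5,4)·5! - C(5,5)·4!
= 362880 - 201600 + 50400 - 7200 + 600 - 24
= 205056

205056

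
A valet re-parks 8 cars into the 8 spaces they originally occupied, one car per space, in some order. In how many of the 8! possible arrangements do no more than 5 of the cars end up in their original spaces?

40291

# with exactly i fixed is C(8,i)·!(8-i); sum over i=0..5:
  i=0: C(8,0)·!8 = 1·14833 = 14833
  i=1: C(8,1)·!7 = 8·1854 = 14832
  i=2: C(8,2)·!6 = 28·265 = 7420
  i=3: C(8,3)·!5 = 56·44 = 2464
  i=4: C(8,4)·!4 = 70·9 = 630
  i=5: C(8,5)·!3 = 56·2 = 112
Total = 40291.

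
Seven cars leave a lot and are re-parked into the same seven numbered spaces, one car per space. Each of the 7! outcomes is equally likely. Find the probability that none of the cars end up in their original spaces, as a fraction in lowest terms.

103/280

Favorable outcomes: !7 = 1854.
Total outcomes: 7! = 5040.
Probability = 1854/5040 = 103/280.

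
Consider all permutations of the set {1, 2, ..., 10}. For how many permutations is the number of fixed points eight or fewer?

3628799

Sum C(10,i)·!(10-i) for i = 0..8:
  i=0: C(10,0)·!10 = 1·1334961 = 1334961
  i=1: C(10,1)·!9 = 10·133496 = 1334960
  i=2: C(10,2)·!8 = 45·14833 = 667485
  i=3: C(10,3)·!7 = 120·1854 = 222480
  i=4: C(10,4)·!6 = 210·265 = 55650
  i=5: C(10,5)·!5 = 252·44 = 11088
  i=6: C(10,6)·!4 = 210·9 = 1890
  i=7: C(10,7)·!3 = 120·2 = 240
  i=8: C(10,8)·!2 = 45·1 = 45
Total = 3628799.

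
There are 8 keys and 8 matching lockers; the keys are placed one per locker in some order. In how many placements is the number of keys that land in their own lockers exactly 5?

Choose which 5 of the 8 are fixed: C(8,5) = 56.
The other 3 form a derangement: !3 = 2.
Total: 56 × 2 = 112.

112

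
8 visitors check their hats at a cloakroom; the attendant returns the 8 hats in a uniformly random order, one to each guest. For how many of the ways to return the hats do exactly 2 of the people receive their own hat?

7420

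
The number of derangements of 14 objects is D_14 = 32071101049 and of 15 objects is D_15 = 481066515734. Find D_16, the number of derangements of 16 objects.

7697064251745

D_16 = (16-1)·(D_15 + D_14) = 15·(481066515734 + 32071101049) = 15·513137616783 = 7697064251745.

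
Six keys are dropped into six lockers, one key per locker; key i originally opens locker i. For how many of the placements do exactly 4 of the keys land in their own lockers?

15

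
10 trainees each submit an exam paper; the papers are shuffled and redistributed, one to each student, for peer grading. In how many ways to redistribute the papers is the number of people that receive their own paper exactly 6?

Choose which 6 of the 10 are fixed: C(10,6) = 210.
The other 4 form a derangement: !4 = 9.
Total: 210 × 9 = 1890.

1890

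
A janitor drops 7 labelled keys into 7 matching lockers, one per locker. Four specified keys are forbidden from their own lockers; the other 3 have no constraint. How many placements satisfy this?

2790

Let A_j be the event that the j-th constrained one is fixed. By inclusion-exclusion over the 4 events:
Σ_{j=0}^{4} (-1)^j C(4,j)(7-j)!
= C(4,0)·7! - C(4,1)·6! + C(4,2)·5! - C(4,3)·4! + C(4,4)·3!
= 5040 - 2880 + 720 - 96 + 6
= 2790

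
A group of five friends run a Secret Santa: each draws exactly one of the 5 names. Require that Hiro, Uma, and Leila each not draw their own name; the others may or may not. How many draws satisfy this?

64

Inclusion-exclusion on the 3 forbidden self-matches:
Σ_{j=0}^{3} (-1)^j C(3,j)(5-j)!
= C(3,0)·5! - C(3,1)·4! + C(3,2)·3! - C(3,3)·2!
= 120 - 72 + 18 - 2
= 64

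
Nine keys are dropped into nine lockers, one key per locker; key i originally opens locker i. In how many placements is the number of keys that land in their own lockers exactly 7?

36

Pick the 7 fixed positions: C(9,7) = 36 ways.
The remaining 2 must be deranged: !2 = 1.
Total: 36 × 1 = 36.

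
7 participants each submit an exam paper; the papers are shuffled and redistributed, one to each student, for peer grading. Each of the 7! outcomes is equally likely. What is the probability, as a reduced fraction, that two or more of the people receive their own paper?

1331/5040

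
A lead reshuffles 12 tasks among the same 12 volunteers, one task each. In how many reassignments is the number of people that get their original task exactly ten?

Choose which 10 of the 12 are fixed: C(12,10) = 66.
The remaining 2 must be deranged: !2 = 1.
Total: 66 × 1 = 66.

66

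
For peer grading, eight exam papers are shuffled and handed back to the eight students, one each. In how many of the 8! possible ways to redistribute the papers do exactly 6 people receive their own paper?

28

Choose which 6 of the 8 are fixed: C(8,6) = 28.
The other 2 form a derangement: !2 = 1.
Total: 28 × 1 = 28.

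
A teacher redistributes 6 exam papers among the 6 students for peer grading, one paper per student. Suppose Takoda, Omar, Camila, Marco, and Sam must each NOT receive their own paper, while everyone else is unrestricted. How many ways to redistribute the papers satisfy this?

Inclusion-exclusion on the 5 forbidden self-matches:
Σ_{j=0}^{5} (-1)^j C(5,j)(6-j)!
= C(5,0)·6! - C(5,1)·5! + C(5,2)·4! - C(5,3)·3! + C(5,4)·2! - C(5,5)·1!
= 720 - 600 + 240 - 60 + 10 - 1
= 309

309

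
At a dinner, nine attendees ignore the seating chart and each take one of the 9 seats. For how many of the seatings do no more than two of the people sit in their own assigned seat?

333737

Sum C(9,i)·!(9-i) for i = 0..2:
  i=0: C(9,0)·!9 = 1·133496 = 133496
  i=1: C(9,1)·!8 = 9·14833 = 133497
  i=2: C(9,2)·!7 = 36·1854 = 66744
Total = 333737.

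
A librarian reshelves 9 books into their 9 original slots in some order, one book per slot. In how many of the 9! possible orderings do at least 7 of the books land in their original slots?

37

Sum C(9,i)·!(9-i) for i = 7..9:
  i=7: C(9,7)·!2 = 36·1 = 36
  i=8: C(9,8)·!1 = 9·0 = 0
  i=9: C(9,9)·!0 = 1·1 = 1
Total = 37.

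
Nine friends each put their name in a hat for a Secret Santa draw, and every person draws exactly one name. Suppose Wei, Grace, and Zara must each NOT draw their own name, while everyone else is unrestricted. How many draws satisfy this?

Let A_j be the event that the j-th constrained one is fixed. By inclusion-exclusion over the 3 events:
Σ_{j=0}^{3} (-1)^j C(3,j)(9-j)!
= C(3,0)·9! - C(3,1)·8! + C(3,2)·7! - C(3,3)·6!
= 362880 - 120960 + 15120 - 720
= 256320

256320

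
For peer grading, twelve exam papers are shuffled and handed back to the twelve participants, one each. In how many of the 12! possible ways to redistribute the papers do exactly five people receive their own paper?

1468368

Pick the 5 fixed positions: C(12,5) = 792 ways.
The remaining 7 must be deranged: !7 = 1854.
Total: 792 × 1854 = 1468368.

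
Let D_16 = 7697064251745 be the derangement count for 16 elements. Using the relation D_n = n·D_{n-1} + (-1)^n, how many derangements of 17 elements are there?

D_17 = 17·7697064251745 - 1 = 130850092279664.

130850092279664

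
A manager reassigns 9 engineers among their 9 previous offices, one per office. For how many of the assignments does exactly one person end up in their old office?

133497

Pick the single fixed position: C(9,1) = 9 ways.
The other 8 form a derangement: !8 = 14833.
Total: 9 × 14833 = 133497.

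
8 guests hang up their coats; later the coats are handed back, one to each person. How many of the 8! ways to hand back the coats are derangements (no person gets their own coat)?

Recurrence: !8 = 7·(!7 + !6).
!8 = 7·(1854 + 265) = 7·2119 = 14833

14833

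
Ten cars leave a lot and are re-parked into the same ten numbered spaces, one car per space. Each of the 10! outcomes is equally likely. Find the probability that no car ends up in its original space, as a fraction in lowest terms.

16481/44800

Favorable outcomes: !10 = 1334961.
Total outcomes: 10! = 3628800.
Probability = 1334961/3628800 = 16481/44800.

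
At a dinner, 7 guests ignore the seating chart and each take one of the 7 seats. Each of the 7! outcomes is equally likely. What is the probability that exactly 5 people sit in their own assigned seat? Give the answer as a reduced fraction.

Favorable outcomes: C(7,5)·!2 = 21·1 = 21.
Total outcomes: 7! = 5040.
Probability = 21/5040 = 1/240.

1/240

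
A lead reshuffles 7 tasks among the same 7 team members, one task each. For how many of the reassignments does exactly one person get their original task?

1855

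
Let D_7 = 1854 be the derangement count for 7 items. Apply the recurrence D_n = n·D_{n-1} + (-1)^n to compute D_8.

14833

D_8 = 8·1854 + 1 = 14833.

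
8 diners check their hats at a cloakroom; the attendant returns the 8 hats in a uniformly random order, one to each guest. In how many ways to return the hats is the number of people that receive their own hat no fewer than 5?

141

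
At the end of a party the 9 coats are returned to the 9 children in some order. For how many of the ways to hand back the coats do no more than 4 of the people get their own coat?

361541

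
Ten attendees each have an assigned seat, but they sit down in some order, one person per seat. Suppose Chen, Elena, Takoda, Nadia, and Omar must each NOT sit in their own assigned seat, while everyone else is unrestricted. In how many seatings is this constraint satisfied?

2170680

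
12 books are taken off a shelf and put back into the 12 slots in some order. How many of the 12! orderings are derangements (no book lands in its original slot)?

!12 is the nearest integer to 12!/e.
12! = 479001600, and 479001600/e ≈ 176214840.93, so !12 = 176214841.

176214841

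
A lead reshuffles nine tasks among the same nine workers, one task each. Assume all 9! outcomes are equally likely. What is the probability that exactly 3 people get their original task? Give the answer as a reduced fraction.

53/864

Favorable outcomes: C(9,3)·!6 = 84·265 = 22260.
Total outcomes: 9! = 362880.
Probability = 22260/362880 = 53/864.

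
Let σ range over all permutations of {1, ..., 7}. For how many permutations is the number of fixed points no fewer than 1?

Sum C(7,i)·!(7-i) for i = 1..7:
  i=1: C(7,1)·!6 = 7·265 = 1855
  i=2: C(7,2)·!5 = 21·44 = 924
  i=3: C(7,3)·!4 = 35·9 = 315
  i=4: C(7,4)·!3 = 35·2 = 70
  i=5: C(7,5)·!2 = 21·1 = 21
  i=6: C(7,6)·!1 = 7·0 = 0
  i=7: C(7,7)·!0 = 1·1 = 1
Total = 3186.

3186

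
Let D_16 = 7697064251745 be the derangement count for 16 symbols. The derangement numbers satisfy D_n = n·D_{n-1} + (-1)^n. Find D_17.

130850092279664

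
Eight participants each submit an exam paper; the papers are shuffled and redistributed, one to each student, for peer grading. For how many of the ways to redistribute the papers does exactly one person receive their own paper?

14832

Choose which one of the 8 is fixed: C(8,1) = 8.
The other 7 form a derangement: !7 = 1854.
Total: 8 × 1854 = 14832.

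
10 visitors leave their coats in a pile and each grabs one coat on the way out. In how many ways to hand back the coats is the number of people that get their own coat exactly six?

1890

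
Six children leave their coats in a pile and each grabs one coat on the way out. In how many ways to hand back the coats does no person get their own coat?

265

!6 = 6! · Σ_{k=0}^{6} (-1)^k/k!
= 6! - 6!/1! + 6!/2! - 6!/3! + 6!/4! - 6!/5! + 6!/6!
= 720 - 720 + 360 - 120 + 30 - 6 + 1
= 265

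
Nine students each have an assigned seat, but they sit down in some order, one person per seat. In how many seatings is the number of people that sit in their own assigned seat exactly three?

22260

Choose which 3 of the 9 are fixed: C(9,3) = 84.
The other 6 form a derangement: !6 = 265.
Total: 84 × 265 = 22260.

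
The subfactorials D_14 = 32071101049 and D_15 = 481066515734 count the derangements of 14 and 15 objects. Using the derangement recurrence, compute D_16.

D_16 = (16-1)·(D_15 + D_14) = 15·(481066515734 + 32071101049) = 15·513137616783 = 7697064251745.

7697064251745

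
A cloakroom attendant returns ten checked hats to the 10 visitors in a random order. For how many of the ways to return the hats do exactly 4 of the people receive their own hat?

55650

Pick the 4 fixed positions: C(10,4) = 210 ways.
The other 6 form a derangement: !6 = 265.
Total: 210 × 265 = 55650.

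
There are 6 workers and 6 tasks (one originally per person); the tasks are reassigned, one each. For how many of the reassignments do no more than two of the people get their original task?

Sum C(6,i)·!(6-i) for i = 0..2:
  i=0: C(6,0)·!6 = 1·265 = 265
  i=1: C(6,1)·!5 = 6·44 = 264
  i=2: C(6,2)·!4 = 15·9 = 135
Total = 664.

664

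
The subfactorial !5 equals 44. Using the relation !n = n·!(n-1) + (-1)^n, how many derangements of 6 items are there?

265

!6 = 6·44 + 1 = 265.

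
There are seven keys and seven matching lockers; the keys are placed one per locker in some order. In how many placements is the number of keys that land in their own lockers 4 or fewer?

5018

# with exactly i fixed is C(7,i)·!(7-i); sum over i=0..4:
  i=0: C(7,0)·!7 = 1·1854 = 1854
  i=1: C(7,1)·!6 = 7·265 = 1855
  i=2: C(7,2)·!5 = 21·44 = 924
  i=3: C(7,3)·!4 = 35·9 = 315
  i=4: C(7,4)·!3 = 35·2 = 70
Total = 5018.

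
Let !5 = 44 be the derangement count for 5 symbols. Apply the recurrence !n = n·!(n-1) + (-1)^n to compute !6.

265

!6 = 6·44 + 1 = 265.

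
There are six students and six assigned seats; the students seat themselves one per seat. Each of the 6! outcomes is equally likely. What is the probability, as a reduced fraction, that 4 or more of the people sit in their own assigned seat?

Favorable outcomes: Σ_{i≥4} C(6,i)·!(6-i) = 15·1 + 6·0 + 1·1 = 16.
Total outcomes: 6! = 720.
Probability = 16/720 = 1/45.

1/45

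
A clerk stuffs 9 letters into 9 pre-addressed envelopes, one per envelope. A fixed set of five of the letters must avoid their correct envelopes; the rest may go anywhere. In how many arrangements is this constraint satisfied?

205056

Inclusion-exclusion on the 5 forbidden self-matches:
Σ_{j=0}^{5} (-1)^j C(5,j)(9-j)!
= C(5,0)·9! - C(5,1)·8! + C(5,2)·7! - C(5,3)·6! + C(5,4)·5! - C(5,5)·4!
= 362880 - 201600 + 50400 - 7200 + 600 - 24
= 205056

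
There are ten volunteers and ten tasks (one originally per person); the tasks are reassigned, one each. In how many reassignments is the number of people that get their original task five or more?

# with exactly i fixed is C(10,i)·!(10-i); sum over i=5..10:
  i=5: C(10,5)·!5 = 252·44 = 11088
  i=6: C(10,6)·!4 = 210·9 = 1890
  i=7: C(10,7)·!3 = 120·2 = 240
  i=8: C(10,8)·!2 = 45·1 = 45
  i=9: C(10,9)·!1 = 10·0 = 0
  i=10: C(10,10)·!0 = 1·1 = 1
Total = 13264.

13264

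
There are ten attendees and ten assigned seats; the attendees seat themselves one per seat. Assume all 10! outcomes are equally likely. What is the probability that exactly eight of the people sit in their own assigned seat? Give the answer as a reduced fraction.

Favorable outcomes: C(10,8)·!2 = 45·1 = 45.
Total outcomes: 10! = 3628800.
Probability = 45/3628800 = 1/80640.

1/80640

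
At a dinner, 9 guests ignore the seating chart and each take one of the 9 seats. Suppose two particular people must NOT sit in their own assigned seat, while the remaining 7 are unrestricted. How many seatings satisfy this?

287280

Inclusion-exclusion on the 2 forbidden self-matches:
Σ_{j=0}^{2} (-1)^j C(2,j)(9-j)!
= C(2,0)·9! - C(2,1)·8! + C(2,2)·7!
= 362880 - 80640 + 5040
= 287280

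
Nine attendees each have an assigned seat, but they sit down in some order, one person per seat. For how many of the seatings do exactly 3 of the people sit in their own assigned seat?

Pick the 3 fixed positions: C(9,3) = 84 ways.
The other 6 form a derangement: !6 = 265.
Total: 84 × 265 = 22260.

22260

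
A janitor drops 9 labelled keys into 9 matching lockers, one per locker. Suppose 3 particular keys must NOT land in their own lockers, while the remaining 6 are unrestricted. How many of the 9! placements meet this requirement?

Inclusion-exclusion on the 3 forbidden self-matches:
Σ_{j=0}^{3} (-1)^j C(3,j)(9-j)!
= C(3,0)·9! - C(3,1)·8! + C(3,2)·7! - C(3,3)·6!
= 362880 - 120960 + 15120 - 720
= 256320

256320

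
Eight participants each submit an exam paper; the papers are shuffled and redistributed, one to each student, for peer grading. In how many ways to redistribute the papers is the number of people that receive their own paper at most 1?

Sum C(8,i)·!(8-i) for i = 0..1:
  i=0: C(8,0)·!8 = 1·14833 = 14833
  i=1: C(8,1)·!7 = 8·1854 = 14832
Total = 29665.

29665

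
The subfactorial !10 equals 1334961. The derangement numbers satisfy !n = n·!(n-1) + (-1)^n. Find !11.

14684570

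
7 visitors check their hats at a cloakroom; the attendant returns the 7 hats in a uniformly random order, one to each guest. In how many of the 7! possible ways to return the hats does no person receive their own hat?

1854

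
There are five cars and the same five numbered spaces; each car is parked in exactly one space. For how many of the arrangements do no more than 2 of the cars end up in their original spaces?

109

# with exactly i fixed is C(5,i)·!(5-i); sum over i=0..2:
  i=0: C(5,0)·!5 = 1·44 = 44
  i=1: C(5,1)·!4 = 5·9 = 45
  i=2: C(5,2)·!3 = 10·2 = 20
Total = 109.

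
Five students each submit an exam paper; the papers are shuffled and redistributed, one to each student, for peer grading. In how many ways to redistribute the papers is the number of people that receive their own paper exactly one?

Choose which one of the 5 is fixed: C(5,1) = 5.
The remaining 4 must be deranged: !4 = 9.
Total: 5 × 9 = 45.

45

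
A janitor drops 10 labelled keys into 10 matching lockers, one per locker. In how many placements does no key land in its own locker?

1334961

The number of derangements of 10 is !10 = Σ_{k=0}^{10} (-1)^k·10!/k!
= 10! - 10!/1! + 10!/2! - 10!/3! + 10!/4! - 10!/5! + 10!/6! - 10!/7! + 10!/8! - 10!/9! + 10!/10!
= 3628800 - 3628800 + 1814400 - 604800 + 151200 - 30240 + 5040 - 720 + 90 - 10 + 1
= 1334961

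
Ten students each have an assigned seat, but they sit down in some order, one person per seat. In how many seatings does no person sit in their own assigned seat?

!10 is the nearest integer to 10!/e.
10! = 3628800, and 3628800/e ≈ 1334960.92, so !10 = 1334961.

1334961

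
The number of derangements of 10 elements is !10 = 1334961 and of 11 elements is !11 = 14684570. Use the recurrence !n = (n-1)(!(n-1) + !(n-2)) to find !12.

!12 = (12-1)·(!11 + !10) = 11·(14684570 + 1334961) = 11·16019531 = 176214841.

176214841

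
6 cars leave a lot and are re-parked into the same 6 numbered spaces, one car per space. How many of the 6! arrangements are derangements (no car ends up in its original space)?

!6 is the nearest integer to 6!/e.
6! = 720, and 720/e ≈ 264.87, so !6 = 265.

265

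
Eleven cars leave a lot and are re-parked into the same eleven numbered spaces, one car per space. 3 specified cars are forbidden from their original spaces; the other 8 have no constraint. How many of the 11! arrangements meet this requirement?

30078720

Let A_j be the event that the j-th constrained one is fixed. By inclusion-exclusion over the 3 events:
Σ_{j=0}^{3} (-1)^j C(3,j)(11-j)!
= C(3,0)·11! - C(3,1)·10! + C(3,2)·9! - C(3,3)·8!
= 39916800 - 10886400 + 1088640 - 40320
= 30078720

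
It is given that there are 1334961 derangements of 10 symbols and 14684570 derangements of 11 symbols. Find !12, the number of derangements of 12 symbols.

176214841

!12 = (12-1)·(!11 + !10) = 11·(14684570 + 1334961) = 11·16019531 = 176214841.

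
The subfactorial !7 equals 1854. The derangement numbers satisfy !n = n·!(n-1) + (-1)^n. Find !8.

14833

!8 = 8·1854 + 1 = 14833.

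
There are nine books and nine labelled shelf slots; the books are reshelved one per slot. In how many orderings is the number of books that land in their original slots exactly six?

168

Pick the 6 fixed positions: C(9,6) = 84 ways.
The remaining 3 must be deranged: !3 = 2.
Total: 84 × 2 = 168.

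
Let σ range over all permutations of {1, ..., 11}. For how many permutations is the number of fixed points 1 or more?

25232230

# with exactly i fixed is C(11,i)·!(11-i); sum over i=1..11:
  i=1: C(11,1)·!10 = 11·1334961 = 14684571
  i=2: C(11,2)·!9 = 55·133496 = 7342280
  i=3: C(11,3)·!8 = 165·14833 = 2447445
  i=4: C(11,4)·!7 = 330·1854 = 611820
  i=5: C(11,5)·!6 = 462·265 = 122430
  i=6: C(11,6)·!5 = 462·44 = 20328
  i=7: C(11,7)·!4 = 330·9 = 2970
  i=8: C(11,8)·!3 = 165·2 = 330
  i=9: C(11,9)·!2 = 55·1 = 55
  i=10: C(11,10)·!1 = 11·0 = 0
  i=11: C(11,11)·!0 = 1·1 = 1
Total = 25232230.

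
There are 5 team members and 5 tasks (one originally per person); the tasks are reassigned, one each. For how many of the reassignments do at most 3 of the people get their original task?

# with exactly i fixed is C(5,i)·!(5-i); sum over i=0..3:
  i=0: C(5,0)·!5 = 1·44 = 44
  i=1: C(5,1)·!4 = 5·9 = 45
  i=2: C(5,2)·!3 = 10·2 = 20
  i=3: C(5,3)·!2 = 10·1 = 10
Total = 119.

119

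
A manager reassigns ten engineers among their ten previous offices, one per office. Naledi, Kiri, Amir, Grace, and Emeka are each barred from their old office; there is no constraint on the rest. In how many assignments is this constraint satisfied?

2170680

Let A_j be the event that the j-th constrained one is fixed. By inclusion-exclusion over the 5 events:
Σ_{j=0}^{5} (-1)^j C(5,j)(10-j)!
= C(5,0)·10! - C(5,1)·9! + C(5,2)·8! - C(5,3)·7! + C(5,4)·6! - C(5,5)·5!
= 3628800 - 1814400 + 403200 - 50400 + 3600 - 120
= 2170680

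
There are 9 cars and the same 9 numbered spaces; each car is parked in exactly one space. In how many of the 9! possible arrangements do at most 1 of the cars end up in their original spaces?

Sum C(9,i)·!(9-i) for i = 0..1:
  i=0: C(9,0)·!9 = 1·133496 = 133496
  i=1: C(9,1)·!8 = 9·14833 = 133497
Total = 266993.

266993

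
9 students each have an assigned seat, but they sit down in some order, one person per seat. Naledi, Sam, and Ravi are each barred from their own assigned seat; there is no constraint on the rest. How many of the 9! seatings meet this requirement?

Let A_j be the event that the j-th constrained one is fixed. By inclusion-exclusion over the 3 events:
Σ_{j=0}^{3} (-1)^j C(3,j)(9-j)!
= C(3,0)·9! - C(3,1)·8! + C(3,2)·7! - C(3,3)·6!
= 362880 - 120960 + 15120 - 720
= 256320

256320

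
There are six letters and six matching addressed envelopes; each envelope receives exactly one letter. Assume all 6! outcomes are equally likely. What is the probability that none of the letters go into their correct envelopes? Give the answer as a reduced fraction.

53/144

Favorable outcomes: !6 = 265.
Total outcomes: 6! = 720.
Probability = 265/720 = 53/144.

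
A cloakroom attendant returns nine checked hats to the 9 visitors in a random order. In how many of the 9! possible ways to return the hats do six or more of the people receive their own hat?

# with exactly i fixed is C(9,i)·!(9-i); sum over i=6..9:
  i=6: C(9,6)·!3 = 84·2 = 168
  i=7: C(9,7)·!2 = 36·1 = 36
  i=8: C(9,8)·!1 = 9·0 = 0
  i=9: C(9,9)·!0 = 1·1 = 1
Total = 205.

205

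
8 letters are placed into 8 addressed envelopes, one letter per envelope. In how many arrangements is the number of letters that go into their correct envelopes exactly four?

630

Pick the 4 fixed positions: C(8,4) = 70 ways.
The remaining 4 must be deranged: !4 = 9.
Total: 70 × 9 = 630.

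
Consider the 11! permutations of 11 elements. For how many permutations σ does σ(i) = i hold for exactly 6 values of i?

20328

Choose which 6 of the 11 are fixed: C(11,6) = 462.
The remaining 5 must be deranged: !5 = 44.
Total: 462 × 44 = 20328.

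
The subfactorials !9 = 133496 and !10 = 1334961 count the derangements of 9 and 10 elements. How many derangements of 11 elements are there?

14684570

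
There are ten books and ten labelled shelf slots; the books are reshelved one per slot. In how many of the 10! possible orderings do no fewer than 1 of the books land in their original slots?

2293839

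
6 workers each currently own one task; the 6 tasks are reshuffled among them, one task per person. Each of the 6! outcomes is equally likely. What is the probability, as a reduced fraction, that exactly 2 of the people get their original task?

Favorable outcomes: C(6,2)·!4 = 15·9 = 135.
Total outcomes: 6! = 720.
Probability = 135/720 = 3/16.

3/16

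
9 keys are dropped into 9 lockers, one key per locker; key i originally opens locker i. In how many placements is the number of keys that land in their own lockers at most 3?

Sum C(9,i)·!(9-i) for i = 0..3:
  i=0: C(9,0)·!9 = 1·133496 = 133496
  i=1: C(9,1)·!8 = 9·14833 = 133497
  i=2: C(9,2)·!7 = 36·1854 = 66744
  i=3: C(9,3)·!6 = 84·265 = 22260
Total = 355997.

355997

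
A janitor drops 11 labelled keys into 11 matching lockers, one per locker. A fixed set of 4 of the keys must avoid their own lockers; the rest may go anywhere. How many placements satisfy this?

Inclusion-exclusion on the 4 forbidden self-matches:
Σ_{j=0}^{4} (-1)^j C(4,j)(11-j)!
= C(4,0)·11! - C(4,1)·10! + C(4,2)·9! - C(4,3)·8! + C(4,4)·7!
= 39916800 - 14515200 + 2177280 - 161280 + 5040
= 27422640

27422640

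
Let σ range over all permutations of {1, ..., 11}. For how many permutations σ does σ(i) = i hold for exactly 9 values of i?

Choose which 9 of the 11 are fixed: C(11,9) = 55.
The remaining 2 must be deranged: !2 = 1.
Total: 55 × 1 = 55.

55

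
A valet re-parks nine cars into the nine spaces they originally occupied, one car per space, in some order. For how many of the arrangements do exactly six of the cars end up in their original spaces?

Choose which 6 of the 9 are fixed: C(9,6) = 84.
The remaining 3 must be deranged: !3 = 2.
Total: 84 × 2 = 168.

168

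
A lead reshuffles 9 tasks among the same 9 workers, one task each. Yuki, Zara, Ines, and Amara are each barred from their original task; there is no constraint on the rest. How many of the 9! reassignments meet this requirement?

229080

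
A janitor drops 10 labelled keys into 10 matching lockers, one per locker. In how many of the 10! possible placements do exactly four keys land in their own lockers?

55650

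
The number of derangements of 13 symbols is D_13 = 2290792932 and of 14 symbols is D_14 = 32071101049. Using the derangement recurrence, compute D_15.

481066515734

D_15 = (15-1)·(D_14 + D_13) = 14·(32071101049 + 2290792932) = 14·34361893981 = 481066515734.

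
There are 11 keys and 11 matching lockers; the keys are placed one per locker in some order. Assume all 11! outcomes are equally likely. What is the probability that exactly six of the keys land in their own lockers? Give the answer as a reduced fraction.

11/21600

Favorable outcomes: C(11,6)·!5 = 462·44 = 20328.
Total outcomes: 11! = 39916800.
Probability = 20328/39916800 = 11/21600.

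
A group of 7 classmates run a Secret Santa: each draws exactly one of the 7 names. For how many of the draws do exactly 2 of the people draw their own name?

Pick the 2 fixed positions: C(7,2) = 21 ways.
The remaining 5 must be deranged: !5 = 44.
Total: 21 × 44 = 924.

924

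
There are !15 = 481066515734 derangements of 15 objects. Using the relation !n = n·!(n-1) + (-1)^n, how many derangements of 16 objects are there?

7697064251745

!16 = 16·481066515734 + 1 = 7697064251745.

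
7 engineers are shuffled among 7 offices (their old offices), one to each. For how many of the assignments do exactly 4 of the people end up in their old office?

70

Pick the 4 fixed positions: C(7,4) = 35 ways.
The remaining 3 must be deranged: !3 = 2.
Total: 35 × 2 = 70.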